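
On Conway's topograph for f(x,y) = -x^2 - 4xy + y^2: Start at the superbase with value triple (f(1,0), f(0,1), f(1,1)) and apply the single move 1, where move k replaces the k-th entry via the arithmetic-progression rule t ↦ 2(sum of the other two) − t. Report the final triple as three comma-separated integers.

start (-1,1,-4) = (f(1,0),f(0,1),f(1,1))
replace slot 1: 2·(1+(-4)) − (-1) = -5 → (-5,1,-4)

-5,1,-4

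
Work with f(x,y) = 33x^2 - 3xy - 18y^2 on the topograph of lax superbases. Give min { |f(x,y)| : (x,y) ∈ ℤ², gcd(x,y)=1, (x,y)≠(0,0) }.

descent: ρ → (-18,39,12)  [lands on river]
river: ρ → (12,33,-27)
river: ρ → (-27,21,18)
river: ρ → (18,15,-30)
river: ρ → (-30,45,3)
river: ρ → (3,45,-30)
river: ρ → (-30,15,18)
river: ρ → (18,21,-27)
river: ρ → (-27,33,12)
river: ρ → (12,39,-18)
river: ρ → (-18,33,18)
river: ρ → (18,39,-12)
river: ρ → (-12,33,27)
river: ρ → (27,21,-18)
river: ρ → (-18,15,30)
river: ρ → (30,45,-3)
river: ρ → (-3,45,30)
river: ρ → (30,15,-18)
river: ρ → (-18,21,27)
river: ρ → (27,33,-12)
river: ρ → (-12,39,18)
river: ρ → (18,33,-18)
closes: descent 1, river 22
min |a| on river = 3

3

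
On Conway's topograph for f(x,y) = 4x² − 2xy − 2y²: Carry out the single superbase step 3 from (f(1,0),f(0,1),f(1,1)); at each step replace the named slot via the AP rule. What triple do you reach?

start (4,-2,0) = (f(1,0),f(0,1),f(1,1))
replace slot 3: 2·(4+(-2)) − 0 = 4 → (4,-2,4)

4,-2,4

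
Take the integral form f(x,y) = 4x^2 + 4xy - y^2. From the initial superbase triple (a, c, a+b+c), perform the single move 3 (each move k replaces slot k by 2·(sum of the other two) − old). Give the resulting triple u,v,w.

start (4,-1,7) = (f(1,0),f(0,1),f(1,1))
replace slot 3: 2·(4+(-1)) − 7 = -1 → (4,-1,-1)

4,-1,-1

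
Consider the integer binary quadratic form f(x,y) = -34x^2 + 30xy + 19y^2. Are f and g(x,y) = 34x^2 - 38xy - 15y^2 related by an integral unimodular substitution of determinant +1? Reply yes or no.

D₁ = 3484, D₂ = 3484
river cycle of f (length 20): (19, 46, -18), (-18, 26, 39), (39, 52, -5), (-5, 58, 6), (6, 50, -41), (-41, 32, 15), (15, 58, -2), (-2, 58, 15), (15, 32, -41), (-41, 50, 6), … (10 more)
river cycle of g (length 20): (-15, 38, 34), (34, 30, -19), (-19, 46, 18), (18, 26, -39), (-39, 52, 5), (5, 58, -6), (-6, 50, 41), (41, 32, -15), (-15, 58, 2), (2, 58, -15), … (10 more)
cycles differ ⇒ inequivalent

no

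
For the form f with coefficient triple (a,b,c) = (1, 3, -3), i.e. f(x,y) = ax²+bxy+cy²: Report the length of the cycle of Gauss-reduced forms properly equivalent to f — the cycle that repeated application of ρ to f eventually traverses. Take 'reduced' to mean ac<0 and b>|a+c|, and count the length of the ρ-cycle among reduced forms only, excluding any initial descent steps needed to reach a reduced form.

D = 21, ⌊√D⌋ = 4
river: ρ → (-3,3,1)
river: ρ → (1,3,-3)
ρ-cycle length = 2 (tail of 0 descent steps not counted)

2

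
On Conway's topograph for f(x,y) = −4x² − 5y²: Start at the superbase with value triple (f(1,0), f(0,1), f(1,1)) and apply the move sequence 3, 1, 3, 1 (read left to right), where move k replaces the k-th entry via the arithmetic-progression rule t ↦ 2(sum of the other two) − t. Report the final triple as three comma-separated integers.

start (-4,-5,-9) = (f(1,0),f(0,1),f(1,1))
replace slot 3: 2·((-4)+(-5)) − (-9) = -9 → (-4,-5,-9)
replace slot 1: 2·((-5)+(-9)) − (-4) = -24 → (-24,-5,-9)
replace slot 3: 2·((-24)+(-5)) − (-9) = -49 → (-24,-5,-49)
replace slot 1: 2·((-5)+(-49)) − (-24) = -84 → (-84,-5,-49)

-84,-5,-49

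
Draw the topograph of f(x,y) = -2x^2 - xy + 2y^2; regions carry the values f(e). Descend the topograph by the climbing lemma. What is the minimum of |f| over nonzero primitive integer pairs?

descent: ρ → (2,1,-2)  [lands on river]
river: ρ → (-2,3,1)
river: ρ → (1,3,-2)
river: ρ → (-2,1,2)
river: ρ → (2,3,-1)
river: ρ → (-1,3,2)
closes: descent 1, river 6
min |a| on river = 1

1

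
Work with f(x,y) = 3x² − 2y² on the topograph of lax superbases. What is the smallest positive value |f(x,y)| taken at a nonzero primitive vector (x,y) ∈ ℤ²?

descent: ρ → (-2,4,1)  [lands on river]
river: ρ → (1,4,-2)
closes: descent 1, river 2
min |a| on river = 1

1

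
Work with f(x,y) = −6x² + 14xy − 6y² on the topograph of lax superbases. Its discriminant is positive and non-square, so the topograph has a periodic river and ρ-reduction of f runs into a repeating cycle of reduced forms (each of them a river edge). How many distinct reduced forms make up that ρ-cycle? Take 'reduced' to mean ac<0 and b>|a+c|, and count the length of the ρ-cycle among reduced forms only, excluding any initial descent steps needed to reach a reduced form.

D = 52, ⌊√D⌋ = 7
descent: ρ → (-6,-2,2)
descent: ρ → (2,6,-2)  [lands on river]
river: ρ → (-2,6,2)
ρ-cycle length = 2 (tail of 2 descent steps not counted)

2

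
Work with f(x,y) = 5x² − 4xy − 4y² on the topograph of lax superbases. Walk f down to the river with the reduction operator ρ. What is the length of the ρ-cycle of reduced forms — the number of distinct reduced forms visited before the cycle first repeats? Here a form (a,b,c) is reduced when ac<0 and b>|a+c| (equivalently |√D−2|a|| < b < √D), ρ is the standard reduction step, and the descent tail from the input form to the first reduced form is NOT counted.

D = 96, ⌊√D⌋ = 9
descent: ρ → (-4,4,5)  [lands on river]
river: ρ → (5,6,-3)
river: ρ → (-3,6,5)
river: ρ → (5,4,-4)
ρ-cycle length = 4 (tail of 1 descent step not counted)

4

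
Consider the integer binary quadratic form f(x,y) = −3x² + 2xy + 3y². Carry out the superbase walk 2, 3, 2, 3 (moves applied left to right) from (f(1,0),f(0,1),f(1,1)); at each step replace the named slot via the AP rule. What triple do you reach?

start (-3,3,2) = (f(1,0),f(0,1),f(1,1))
replace slot 2: 2·((-3)+2) − 3 = -5 → (-3,-5,2)
replace slot 3: 2·((-3)+(-5)) − 2 = -18 → (-3,-5,-18)
replace slot 2: 2·((-3)+(-18)) − (-5) = -37 → (-3,-37,-18)
replace slot 3: 2·((-3)+(-37)) − (-18) = -62 → (-3,-37,-62)

-3,-37,-62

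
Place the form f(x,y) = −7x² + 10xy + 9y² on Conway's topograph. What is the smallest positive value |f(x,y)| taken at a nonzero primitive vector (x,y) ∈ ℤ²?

river: ρ → (9,8,-8)
river: ρ → (-8,8,9)
river: ρ → (9,10,-7)
river: ρ → (-7,18,1)
river: ρ → (1,18,-7)
river: ρ → (-7,10,9)
closes: descent 0, river 6
min |a| on river = 1

1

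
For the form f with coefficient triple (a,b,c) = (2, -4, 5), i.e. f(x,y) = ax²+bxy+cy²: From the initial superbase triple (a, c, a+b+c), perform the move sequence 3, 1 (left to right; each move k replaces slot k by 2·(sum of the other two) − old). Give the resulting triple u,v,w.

start (2,5,3) = (f(1,0),f(0,1),f(1,1))
replace slot 3: 2·(2+5) − 3 = 11 → (2,5,11)
replace slot 1: 2·(5+11) − 2 = 30 → (30,5,11)

30,5,11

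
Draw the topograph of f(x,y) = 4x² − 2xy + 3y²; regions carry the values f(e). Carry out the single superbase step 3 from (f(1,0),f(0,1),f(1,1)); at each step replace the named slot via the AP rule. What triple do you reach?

start (4,3,5) = (f(1,0),f(0,1),f(1,1))
replace slot 3: 2·(4+3) − 5 = 9 → (4,3,9)

4,3,9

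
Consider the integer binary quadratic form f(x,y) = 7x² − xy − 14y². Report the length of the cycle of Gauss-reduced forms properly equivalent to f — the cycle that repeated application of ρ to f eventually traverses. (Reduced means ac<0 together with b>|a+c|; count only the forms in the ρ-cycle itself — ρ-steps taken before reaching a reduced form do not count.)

D = 393, ⌊√D⌋ = 19
descent: ρ → (-14,1,7)
descent: ρ → (7,13,-8)  [lands on river]
river: ρ → (-8,19,1)
river: ρ → (1,19,-8)
river: ρ → (-8,13,7)
river: ρ → (7,15,-6)
river: ρ → (-6,9,13)
river: ρ → (13,17,-2)
river: ρ → (-2,19,4)
river: ρ → (4,13,-14)
river: ρ → (-14,15,3)
river: ρ → (3,15,-14)
river: ρ → (-14,13,4)
river: ρ → (4,19,-2)
river: ρ → (-2,17,13)
river: ρ → (13,9,-6)
river: ρ → (-6,15,7)
ρ-cycle length = 16 (tail of 2 descent steps not counted)

16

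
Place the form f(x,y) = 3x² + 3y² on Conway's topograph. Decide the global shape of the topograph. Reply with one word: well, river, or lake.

D = b²−4ac = 0² − 4·3·3 = -36
D < 0 ⇒ definite ⇒ every region one sign ⇒ single well

well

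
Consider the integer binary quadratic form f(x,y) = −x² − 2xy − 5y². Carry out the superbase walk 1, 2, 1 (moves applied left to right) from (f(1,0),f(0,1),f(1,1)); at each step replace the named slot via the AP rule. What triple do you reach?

start (-1,-5,-8) = (f(1,0),f(0,1),f(1,1))
replace slot 1: 2·((-5)+(-8)) − (-1) = -25 → (-25,-5,-8)
replace slot 2: 2·((-25)+(-8)) − (-5) = -61 → (-25,-61,-8)
replace slot 1: 2·((-61)+(-8)) − (-25) = -113 → (-113,-61,-8)

-113,-61,-8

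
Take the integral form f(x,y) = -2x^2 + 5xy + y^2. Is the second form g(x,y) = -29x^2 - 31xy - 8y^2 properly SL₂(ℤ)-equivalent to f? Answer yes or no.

D₁ = 33, D₂ = 33
river cycle of f (length 4): (1, 5, -2), (-2, 3, 3), (3, 3, -2), (-2, 5, 1)
river cycle of g (length 4): (1, 5, -2), (-2, 3, 3), (3, 3, -2), (-2, 5, 1)
cycles coincide ⇒ equivalent

yes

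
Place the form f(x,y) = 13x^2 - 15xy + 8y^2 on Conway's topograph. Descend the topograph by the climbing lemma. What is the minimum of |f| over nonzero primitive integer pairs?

translate: b→11 (≡-15 mod 26), so (13,-15,8)→(13,11,6)
flip: (13,11,6)→(6,-11,13)
translate: b→1 (≡-11 mod 12), so (6,-11,13)→(6,1,8)
reduced (well bottom): (6,1,8) with a≤c, −a<b≤a
well minimum = a = 6

6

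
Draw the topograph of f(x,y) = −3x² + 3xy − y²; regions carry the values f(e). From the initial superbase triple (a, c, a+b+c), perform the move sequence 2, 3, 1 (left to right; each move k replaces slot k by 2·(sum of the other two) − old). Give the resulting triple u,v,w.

start (-3,-1,-1) = (f(1,0),f(0,1),f(1,1))
replace slot 2: 2·((-3)+(-1)) − (-1) = -7 → (-3,-7,-1)
replace slot 3: 2·((-3)+(-7)) − (-1) = -19 → (-3,-7,-19)
replace slot 1: 2·((-7)+(-19)) − (-3) = -49 → (-49,-7,-19)

-49,-7,-19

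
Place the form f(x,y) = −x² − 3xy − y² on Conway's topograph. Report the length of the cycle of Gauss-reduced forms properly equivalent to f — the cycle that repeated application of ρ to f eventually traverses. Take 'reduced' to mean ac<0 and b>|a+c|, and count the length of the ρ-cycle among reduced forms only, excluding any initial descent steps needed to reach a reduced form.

D = 5, ⌊√D⌋ = 2
descent: ρ → (-1,1,1)  [lands on river]
river: ρ → (1,1,-1)
ρ-cycle length = 2 (tail of 1 descent step not counted)

2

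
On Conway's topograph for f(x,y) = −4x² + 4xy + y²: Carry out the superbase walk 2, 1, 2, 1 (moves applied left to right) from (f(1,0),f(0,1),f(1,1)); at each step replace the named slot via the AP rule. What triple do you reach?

start (-4,1,1) = (f(1,0),f(0,1),f(1,1))
replace slot 2: 2·((-4)+1) − 1 = -7 → (-4,-7,1)
replace slot 1: 2·((-7)+1) − (-4) = -8 → (-8,-7,1)
replace slot 2: 2·((-8)+1) − (-7) = -7 → (-8,-7,1)
replace slot 1: 2·((-7)+1) − (-8) = -4 → (-4,-7,1)

-4,-7,1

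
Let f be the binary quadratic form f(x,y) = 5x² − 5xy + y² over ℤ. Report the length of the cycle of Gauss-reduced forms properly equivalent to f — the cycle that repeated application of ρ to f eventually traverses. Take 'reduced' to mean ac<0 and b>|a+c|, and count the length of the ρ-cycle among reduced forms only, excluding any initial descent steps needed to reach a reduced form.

D = 5, ⌊√D⌋ = 2
descent: ρ → (1,1,-1)  [lands on river]
river: ρ → (-1,1,1)
ρ-cycle length = 2 (tail of 1 descent step not counted)

2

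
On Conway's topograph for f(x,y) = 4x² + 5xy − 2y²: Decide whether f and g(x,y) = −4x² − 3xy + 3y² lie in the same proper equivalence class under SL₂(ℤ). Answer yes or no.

D₁ = 57, D₂ = 57
river cycle of f (length 6): (-2, 7, 1), (1, 7, -2), (-2, 5, 4), (4, 3, -3), (-3, 3, 4), (4, 5, -2)
river cycle of g (length 6): (3, 3, -4), (-4, 5, 2), (2, 7, -1), (-1, 7, 2), (2, 5, -4), (-4, 3, 3)
cycles differ ⇒ inequivalent

no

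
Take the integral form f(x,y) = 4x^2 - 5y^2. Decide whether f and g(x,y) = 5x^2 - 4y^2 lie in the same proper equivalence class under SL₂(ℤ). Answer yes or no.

D₁ = 80, D₂ = 80
river cycle of f (length 2): (4, 8, -1), (-1, 8, 4)
river cycle of g (length 2): (-4, 8, 1), (1, 8, -4)
cycles differ ⇒ inequivalent

no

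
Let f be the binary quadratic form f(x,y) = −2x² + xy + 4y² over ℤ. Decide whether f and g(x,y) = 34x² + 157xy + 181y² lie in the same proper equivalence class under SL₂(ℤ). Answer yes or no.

D₁ = 33, D₂ = 33
river cycle of f (length 4): (-2, 5, 1), (1, 5, -2), (-2, 3, 3), (3, 3, -2)
river cycle of g (length 4): (3, 3, -2), (-2, 5, 1), (1, 5, -2), (-2, 3, 3)
cycles coincide ⇒ equivalent

yes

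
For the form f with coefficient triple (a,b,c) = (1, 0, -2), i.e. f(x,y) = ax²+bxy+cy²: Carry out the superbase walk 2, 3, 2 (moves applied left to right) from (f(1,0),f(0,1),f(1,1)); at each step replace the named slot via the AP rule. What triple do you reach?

start (1,-2,-1) = (f(1,0),f(0,1),f(1,1))
replace slot 2: 2·(1+(-1)) − (-2) = 2 → (1,2,-1)
replace slot 3: 2·(1+2) − (-1) = 7 → (1,2,7)
replace slot 2: 2·(1+7) − 2 = 14 → (1,14,7)

1,14,7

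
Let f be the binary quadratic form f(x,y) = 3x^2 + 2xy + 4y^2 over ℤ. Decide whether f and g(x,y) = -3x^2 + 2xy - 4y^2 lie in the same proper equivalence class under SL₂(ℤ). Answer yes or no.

D₁ = -44, D₂ = -44
f: reduced (well bottom): (3,2,4) with a≤c, −a<b≤a
g is negative-definite; reduce −g:
−g: reduced (well bottom): (3,-2,4) with a≤c, −a<b≤a
flip sign back: reduced form of g is (-3,2,-4)
reduced forms (3, 2, 4) vs (-3, 2, -4) ⇒ inequivalent

no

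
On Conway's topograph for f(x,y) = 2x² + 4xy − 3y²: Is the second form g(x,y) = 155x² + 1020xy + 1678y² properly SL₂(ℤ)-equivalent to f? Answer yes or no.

D₁ = 40, D₂ = 40
river cycle of f (length 6): (-3, 2, 3), (3, 4, -2), (-2, 4, 3), (3, 2, -3), (-3, 4, 2), (2, 4, -3)
river cycle of g (length 6): (2, 4, -3), (-3, 2, 3), (3, 4, -2), (-2, 4, 3), (3, 2, -3), (-3, 4, 2)
cycles coincide ⇒ equivalent

yes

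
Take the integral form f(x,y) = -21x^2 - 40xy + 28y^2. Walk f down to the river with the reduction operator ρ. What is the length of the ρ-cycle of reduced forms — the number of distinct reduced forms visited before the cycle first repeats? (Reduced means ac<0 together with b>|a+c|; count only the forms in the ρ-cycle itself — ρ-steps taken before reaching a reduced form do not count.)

D = 3952, ⌊√D⌋ = 62
descent: ρ → (28,40,-21)  [lands on river]
river: ρ → (-21,44,24)
river: ρ → (24,52,-13)
river: ρ → (-13,52,24)
river: ρ → (24,44,-21)
river: ρ → (-21,40,28)
river: ρ → (28,16,-33)
river: ρ → (-33,50,11)
river: ρ → (11,60,-8)
river: ρ → (-8,52,39)
river: ρ → (39,26,-21)
river: ρ → (-21,58,7)
river: ρ → (7,54,-37)
river: ρ → (-37,20,24)
river: ρ → (24,28,-33)
river: ρ → (-33,38,19)
river: ρ → (19,38,-33)
river: ρ → (-33,28,24)
river: ρ → (24,20,-37)
river: ρ → (-37,54,7)
river: ρ → (7,58,-21)
river: ρ → (-21,26,39)
river: ρ → (39,52,-8)
river: ρ → (-8,60,11)
river: ρ → (11,50,-33)
river: ρ → (-33,16,28)
ρ-cycle length = 26 (tail of 1 descent step not counted)

26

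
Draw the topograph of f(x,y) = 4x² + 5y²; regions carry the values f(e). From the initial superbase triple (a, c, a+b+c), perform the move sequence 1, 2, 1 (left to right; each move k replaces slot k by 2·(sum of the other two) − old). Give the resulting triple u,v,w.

start (4,5,9) = (f(1,0),f(0,1),f(1,1))
replace slot 1: 2·(5+9) − 4 = 24 → (24,5,9)
replace slot 2: 2·(24+9) − 5 = 61 → (24,61,9)
replace slot 1: 2·(61+9) − 24 = 116 → (116,61,9)

116,61,9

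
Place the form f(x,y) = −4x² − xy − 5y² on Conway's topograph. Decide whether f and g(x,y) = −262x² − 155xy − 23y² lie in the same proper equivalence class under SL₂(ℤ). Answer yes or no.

D₁ = -79, D₂ = -79
f is negative-definite; reduce −f:
−f: reduced (well bottom): (4,1,5) with a≤c, −a<b≤a
flip sign back: reduced form of f is (-4,-1,-5)
g is negative-definite; reduce −g:
−g: flip: (262,155,23)→(23,-155,262)
−g: translate: b→-17 (≡-155 mod 46), so (23,-155,262)→(23,-17,4)
−g: flip: (23,-17,4)→(4,17,23)
−g: translate: b→1 (≡17 mod 8), so (4,17,23)→(4,1,5)
−g: reduced (well bottom): (4,1,5) with a≤c, −a<b≤a
flip sign back: reduced form of g is (-4,-1,-5)
reduced forms (-4, -1, -5) vs (-4, -1, -5) ⇒ equivalent

yes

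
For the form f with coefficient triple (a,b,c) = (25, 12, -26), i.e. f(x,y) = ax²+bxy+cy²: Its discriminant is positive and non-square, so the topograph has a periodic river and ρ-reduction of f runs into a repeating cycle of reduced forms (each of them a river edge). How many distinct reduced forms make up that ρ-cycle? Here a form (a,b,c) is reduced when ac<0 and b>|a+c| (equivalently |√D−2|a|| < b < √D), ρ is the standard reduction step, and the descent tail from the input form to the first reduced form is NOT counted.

D = 2744, ⌊√D⌋ = 52
river: ρ → (-26,40,11)
river: ρ → (11,48,-10)
river: ρ → (-10,52,1)
river: ρ → (1,52,-10)
river: ρ → (-10,48,11)
river: ρ → (11,40,-26)
river: ρ → (-26,12,25)
river: ρ → (25,38,-13)
river: ρ → (-13,40,22)
river: ρ → (22,48,-5)
river: ρ → (-5,52,2)
river: ρ → (2,52,-5)
river: ρ → (-5,48,22)
river: ρ → (22,40,-13)
river: ρ → (-13,38,25)
river: ρ → (25,12,-26)
ρ-cycle length = 16 (tail of 0 descent steps not counted)

16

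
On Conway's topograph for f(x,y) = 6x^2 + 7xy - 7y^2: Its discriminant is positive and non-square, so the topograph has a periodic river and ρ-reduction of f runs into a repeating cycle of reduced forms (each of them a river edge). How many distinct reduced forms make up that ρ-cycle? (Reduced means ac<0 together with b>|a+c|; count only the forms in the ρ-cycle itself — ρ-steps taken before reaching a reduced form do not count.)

D = 217, ⌊√D⌋ = 14
river: ρ → (-7,7,6)
river: ρ → (6,5,-8)
river: ρ → (-8,11,3)
river: ρ → (3,13,-4)
river: ρ → (-4,11,6)
river: ρ → (6,13,-2)
river: ρ → (-2,11,12)
river: ρ → (12,13,-1)
river: ρ → (-1,13,12)
river: ρ → (12,11,-2)
river: ρ → (-2,13,6)
river: ρ → (6,11,-4)
river: ρ → (-4,13,3)
river: ρ → (3,11,-8)
river: ρ → (-8,5,6)
river: ρ → (6,7,-7)
ρ-cycle length = 16 (tail of 0 descent steps not counted)

16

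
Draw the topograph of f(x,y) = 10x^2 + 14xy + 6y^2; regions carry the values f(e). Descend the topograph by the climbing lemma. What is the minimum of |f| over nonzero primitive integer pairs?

translate: b→-6 (≡14 mod 20), so (10,14,6)→(10,-6,2)
flip: (10,-6,2)→(2,6,10)
translate: b→2 (≡6 mod 4), so (2,6,10)→(2,2,6)
reduced (well bottom): (2,2,6) with a≤c, −a<b≤a
well minimum = a = 2

2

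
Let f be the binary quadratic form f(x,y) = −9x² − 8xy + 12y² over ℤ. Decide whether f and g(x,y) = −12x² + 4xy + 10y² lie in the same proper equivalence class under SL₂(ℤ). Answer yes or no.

D₁ = 496, D₂ = 496
river cycle of f (length 16): (12, 8, -9), (-9, 10, 11), (11, 12, -8), (-8, 20, 3), (3, 22, -1), (-1, 22, 3), (3, 20, -8), (-8, 12, 11), (11, 10, -9), (-9, 8, 12), … (6 more)
river cycle of g (length 8): (10, 16, -6), (-6, 20, 4), (4, 20, -6), (-6, 16, 10), (10, 4, -12), (-12, 20, 2), (2, 20, -12), (-12, 4, 10)
cycles differ ⇒ inequivalent

no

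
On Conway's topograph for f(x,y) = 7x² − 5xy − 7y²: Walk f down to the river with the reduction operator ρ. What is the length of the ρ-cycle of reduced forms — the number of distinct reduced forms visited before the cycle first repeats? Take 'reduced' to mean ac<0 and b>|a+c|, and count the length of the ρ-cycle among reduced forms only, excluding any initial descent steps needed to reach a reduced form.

D = 221, ⌊√D⌋ = 14
descent: ρ → (-7,5,7)  [lands on river]
river: ρ → (7,9,-5)
river: ρ → (-5,11,5)
river: ρ → (5,9,-7)
ρ-cycle length = 4 (tail of 1 descent step not counted)

4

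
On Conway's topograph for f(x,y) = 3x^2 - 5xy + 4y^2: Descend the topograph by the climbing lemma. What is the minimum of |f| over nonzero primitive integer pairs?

translate: b→1 (≡-5 mod 6), so (3,-5,4)→(3,1,2)
flip: (3,1,2)→(2,-1,3)
reduced (well bottom): (2,-1,3) with a≤c, −a<b≤a
well minimum = a = 2

2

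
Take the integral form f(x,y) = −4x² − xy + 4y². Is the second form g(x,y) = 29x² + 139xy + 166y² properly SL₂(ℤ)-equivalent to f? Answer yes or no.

D₁ = 65, D₂ = 65
river cycle of f (length 6): (4, 1, -4), (-4, 7, 1), (1, 7, -4), (-4, 1, 4), (4, 7, -1), (-1, 7, 4)
river cycle of g (length 6): (4, 1, -4), (-4, 7, 1), (1, 7, -4), (-4, 1, 4), (4, 7, -1), (-1, 7, 4)
cycles coincide ⇒ equivalent

yes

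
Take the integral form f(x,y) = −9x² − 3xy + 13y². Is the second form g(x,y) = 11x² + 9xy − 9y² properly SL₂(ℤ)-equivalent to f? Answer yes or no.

D₁ = 477, D₂ = 477
river cycle of f (length 8): (-9, 15, 7), (7, 13, -11), (-11, 9, 9), (9, 9, -11), (-11, 13, 7), (7, 15, -9), (-9, 21, 1), (1, 21, -9)
river cycle of g (length 8): (-9, 9, 11), (11, 13, -7), (-7, 15, 9), (9, 21, -1), (-1, 21, 9), (9, 15, -7), (-7, 13, 11), (11, 9, -9)
cycles differ ⇒ inequivalent

no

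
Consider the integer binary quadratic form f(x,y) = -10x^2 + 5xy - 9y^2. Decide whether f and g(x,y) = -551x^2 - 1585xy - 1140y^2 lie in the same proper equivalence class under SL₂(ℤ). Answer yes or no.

D₁ = -335, D₂ = -335
f is negative-definite; reduce −f:
−f: flip: (10,-5,9)→(9,5,10)
−f: reduced (well bottom): (9,5,10) with a≤c, −a<b≤a
flip sign back: reduced form of f is (-9,-5,-10)
g is negative-definite; reduce −g:
−g: translate: b→483 (≡1585 mod 1102), so (551,1585,1140)→(551,483,106)
−g: flip: (551,483,106)→(106,-483,551)
−g: translate: b→-59 (≡-483 mod 212), so (106,-483,551)→(106,-59,9)
−g: flip: (106,-59,9)→(9,59,106)
−g: translate: b→5 (≡59 mod 18), so (9,59,106)→(9,5,10)
−g: reduced (well bottom): (9,5,10) with a≤c, −a<b≤a
flip sign back: reduced form of g is (-9,-5,-10)
reduced forms (-9, -5, -10) vs (-9, -5, -10) ⇒ equivalent

yes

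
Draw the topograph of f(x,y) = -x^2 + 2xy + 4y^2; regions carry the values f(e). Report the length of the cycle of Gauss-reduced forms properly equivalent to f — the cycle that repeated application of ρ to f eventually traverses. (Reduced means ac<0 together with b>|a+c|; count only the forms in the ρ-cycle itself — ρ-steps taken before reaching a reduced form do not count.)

D = 20, ⌊√D⌋ = 4
descent: ρ → (4,-2,-1)
descent: ρ → (-1,4,1)  [lands on river]
river: ρ → (1,4,-1)
ρ-cycle length = 2 (tail of 2 descent steps not counted)

2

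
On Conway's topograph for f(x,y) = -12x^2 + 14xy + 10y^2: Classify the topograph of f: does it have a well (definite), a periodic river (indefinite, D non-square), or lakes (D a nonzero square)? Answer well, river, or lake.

D = b²−4ac = 14² − 4·(-12)·10 = 676
D = 26² is a perfect square ⇒ form factors over ℤ ⇒ lakes

lake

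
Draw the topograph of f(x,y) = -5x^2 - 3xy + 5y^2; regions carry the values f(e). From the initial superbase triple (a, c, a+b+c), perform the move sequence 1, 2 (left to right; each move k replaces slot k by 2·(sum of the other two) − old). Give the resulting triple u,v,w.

start (-5,5,-3) = (f(1,0),f(0,1),f(1,1))
replace slot 1: 2·(5+(-3)) − (-5) = 9 → (9,5,-3)
replace slot 2: 2·(9+(-3)) − 5 = 7 → (9,7,-3)

9,7,-3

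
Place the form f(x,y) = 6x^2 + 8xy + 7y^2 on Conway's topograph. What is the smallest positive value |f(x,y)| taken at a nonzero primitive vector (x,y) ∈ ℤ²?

translate: b→-4 (≡8 mod 12), so (6,8,7)→(6,-4,5)
flip: (6,-4,5)→(5,4,6)
reduced (well bottom): (5,4,6) with a≤c, −a<b≤a
well minimum = a = 5

5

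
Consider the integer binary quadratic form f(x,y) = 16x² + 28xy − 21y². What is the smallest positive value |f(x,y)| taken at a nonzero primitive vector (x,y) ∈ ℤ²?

river: ρ → (-21,14,23)
river: ρ → (23,32,-12)
river: ρ → (-12,40,11)
river: ρ → (11,26,-33)
river: ρ → (-33,40,4)
river: ρ → (4,40,-33)
river: ρ → (-33,26,11)
river: ρ → (11,40,-12)
river: ρ → (-12,32,23)
river: ρ → (23,14,-21)
river: ρ → (-21,28,16)
river: ρ → (16,36,-13)
river: ρ → (-13,42,7)
river: ρ → (7,42,-13)
river: ρ → (-13,36,16)
river: ρ → (16,28,-21)
closes: descent 0, river 16
min |a| on river = 4

4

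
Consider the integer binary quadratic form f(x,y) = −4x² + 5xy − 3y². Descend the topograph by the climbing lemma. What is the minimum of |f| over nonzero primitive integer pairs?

translate: b→3 (≡-5 mod 8), so (4,-5,3)→(4,3,2)
flip: (4,3,2)→(2,-3,4)
translate: b→1 (≡-3 mod 4), so (2,-3,4)→(2,1,3)
reduced (well bottom): (2,1,3) with a≤c, −a<b≤a
well minimum |f| = |-2| = 2 (negative-definite)

2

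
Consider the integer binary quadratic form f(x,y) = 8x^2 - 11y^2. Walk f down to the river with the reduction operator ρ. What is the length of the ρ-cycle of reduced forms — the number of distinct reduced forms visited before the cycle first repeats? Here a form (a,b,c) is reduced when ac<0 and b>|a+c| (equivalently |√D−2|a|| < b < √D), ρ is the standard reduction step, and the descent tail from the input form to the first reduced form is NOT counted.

D = 352, ⌊√D⌋ = 18
descent: ρ → (-11,0,8)
descent: ρ → (8,16,-3)  [lands on river]
river: ρ → (-3,14,13)
river: ρ → (13,12,-4)
river: ρ → (-4,12,13)
river: ρ → (13,14,-3)
river: ρ → (-3,16,8)
ρ-cycle length = 6 (tail of 2 descent steps not counted)

6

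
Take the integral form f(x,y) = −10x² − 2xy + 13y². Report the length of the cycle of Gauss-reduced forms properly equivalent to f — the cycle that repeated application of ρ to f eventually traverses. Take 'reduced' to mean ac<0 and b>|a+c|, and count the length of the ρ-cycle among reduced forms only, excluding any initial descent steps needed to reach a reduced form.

D = 524, ⌊√D⌋ = 22
descent: ρ → (13,2,-10)
descent: ρ → (-10,18,5)  [lands on river]
river: ρ → (5,22,-2)
river: ρ → (-2,22,5)
river: ρ → (5,18,-10)
river: ρ → (-10,22,1)
river: ρ → (1,22,-10)
ρ-cycle length = 6 (tail of 2 descent steps not counted)

6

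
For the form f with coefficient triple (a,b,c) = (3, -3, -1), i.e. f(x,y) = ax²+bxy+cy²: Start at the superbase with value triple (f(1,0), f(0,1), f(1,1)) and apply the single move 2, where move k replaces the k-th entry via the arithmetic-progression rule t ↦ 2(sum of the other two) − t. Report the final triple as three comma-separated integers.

start (3,-1,-1) = (f(1,0),f(0,1),f(1,1))
replace slot 2: 2·(3+(-1)) − (-1) = 5 → (3,5,-1)

3,5,-1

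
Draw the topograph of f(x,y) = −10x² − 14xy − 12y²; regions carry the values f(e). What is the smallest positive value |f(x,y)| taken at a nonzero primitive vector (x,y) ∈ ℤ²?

translate: b→-6 (≡14 mod 20), so (10,14,12)→(10,-6,8)
flip: (10,-6,8)→(8,6,10)
reduced (well bottom): (8,6,10) with a≤c, −a<b≤a
well minimum |f| = |-8| = 8 (negative-definite)

8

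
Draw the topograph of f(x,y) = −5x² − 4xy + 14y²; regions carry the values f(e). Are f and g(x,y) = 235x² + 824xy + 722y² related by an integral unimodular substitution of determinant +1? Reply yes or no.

D₁ = 296, D₂ = 296
river cycle of f (length 6): (-5, 16, 2), (2, 16, -5), (-5, 14, 5), (5, 16, -2), (-2, 16, 5), (5, 14, -5)
river cycle of g (length 6): (-5, 16, 2), (2, 16, -5), (-5, 14, 5), (5, 16, -2), (-2, 16, 5), (5, 14, -5)
cycles coincide ⇒ equivalent

yes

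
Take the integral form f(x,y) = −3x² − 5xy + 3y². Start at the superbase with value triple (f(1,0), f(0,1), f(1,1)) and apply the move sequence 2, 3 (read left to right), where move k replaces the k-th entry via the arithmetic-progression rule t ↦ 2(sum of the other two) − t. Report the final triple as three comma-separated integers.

start (-3,3,-5) = (f(1,0),f(0,1),f(1,1))
replace slot 2: 2·((-3)+(-5)) − 3 = -19 → (-3,-19,-5)
replace slot 3: 2·((-3)+(-19)) − (-5) = -39 → (-3,-19,-39)

-3,-19,-39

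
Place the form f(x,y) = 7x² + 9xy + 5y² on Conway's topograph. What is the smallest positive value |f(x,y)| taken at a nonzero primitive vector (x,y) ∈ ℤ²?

translate: b→-5 (≡9 mod 14), so (7,9,5)→(7,-5,3)
flip: (7,-5,3)→(3,5,7)
translate: b→-1 (≡5 mod 6), so (3,5,7)→(3,-1,5)
reduced (well bottom): (3,-1,5) with a≤c, −a<b≤a
well minimum = a = 3

3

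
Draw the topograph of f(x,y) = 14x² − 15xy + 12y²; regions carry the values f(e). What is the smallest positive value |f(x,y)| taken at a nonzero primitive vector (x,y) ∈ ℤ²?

translate: b→13 (≡-15 mod 28), so (14,-15,12)→(14,13,11)
flip: (14,13,11)→(11,-13,14)
translate: b→9 (≡-13 mod 22), so (11,-13,14)→(11,9,12)
reduced (well bottom): (11,9,12) with a≤c, −a<b≤a
well minimum = a = 11

11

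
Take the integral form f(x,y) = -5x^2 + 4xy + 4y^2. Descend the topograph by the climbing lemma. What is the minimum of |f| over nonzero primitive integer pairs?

river: ρ → (4,4,-5)
river: ρ → (-5,6,3)
river: ρ → (3,6,-5)
river: ρ → (-5,4,4)
closes: descent 0, river 4
min |a| on river = 3

3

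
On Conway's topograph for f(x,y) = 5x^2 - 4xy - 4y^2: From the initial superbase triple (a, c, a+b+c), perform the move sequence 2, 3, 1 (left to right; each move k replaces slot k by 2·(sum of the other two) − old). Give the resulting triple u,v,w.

start (5,-4,-3) = (f(1,0),f(0,1),f(1,1))
replace slot 2: 2·(5+(-3)) − (-4) = 8 → (5,8,-3)
replace slot 3: 2·(5+8) − (-3) = 29 → (5,8,29)
replace slot 1: 2·(8+29) − 5 = 69 → (69,8,29)

69,8,29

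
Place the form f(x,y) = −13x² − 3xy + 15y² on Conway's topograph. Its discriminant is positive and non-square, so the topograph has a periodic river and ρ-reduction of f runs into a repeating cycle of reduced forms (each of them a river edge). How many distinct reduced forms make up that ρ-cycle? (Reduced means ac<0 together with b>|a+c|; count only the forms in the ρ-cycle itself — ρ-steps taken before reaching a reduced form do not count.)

D = 789, ⌊√D⌋ = 28
descent: ρ → (15,3,-13)  [lands on river]
river: ρ → (-13,23,5)
river: ρ → (5,27,-3)
river: ρ → (-3,27,5)
river: ρ → (5,23,-13)
river: ρ → (-13,3,15)
river: ρ → (15,27,-1)
river: ρ → (-1,27,15)
ρ-cycle length = 8 (tail of 1 descent step not counted)

8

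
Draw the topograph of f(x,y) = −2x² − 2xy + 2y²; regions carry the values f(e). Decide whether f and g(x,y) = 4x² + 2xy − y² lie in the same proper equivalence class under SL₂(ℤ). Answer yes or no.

D₁ = 20, D₂ = 20
river cycle of f (length 2): (2, 2, -2), (-2, 2, 2)
river cycle of g (length 2): (-1, 4, 1), (1, 4, -1)
cycles differ ⇒ inequivalent

no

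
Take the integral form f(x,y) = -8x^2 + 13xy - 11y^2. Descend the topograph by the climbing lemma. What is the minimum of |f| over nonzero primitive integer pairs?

translate: b→3 (≡-13 mod 16), so (8,-13,11)→(8,3,6)
flip: (8,3,6)→(6,-3,8)
reduced (well bottom): (6,-3,8) with a≤c, −a<b≤a
well minimum |f| = |-6| = 6 (negative-definite)

6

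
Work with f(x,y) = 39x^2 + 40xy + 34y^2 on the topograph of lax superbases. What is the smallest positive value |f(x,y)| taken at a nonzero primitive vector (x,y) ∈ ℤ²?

translate: b→-38 (≡40 mod 78), so (39,40,34)→(39,-38,33)
flip: (39,-38,33)→(33,38,39)
translate: b→-28 (≡38 mod 66), so (33,38,39)→(33,-28,34)
reduced (well bottom): (33,-28,34) with a≤c, −a<b≤a
well minimum = a = 33

33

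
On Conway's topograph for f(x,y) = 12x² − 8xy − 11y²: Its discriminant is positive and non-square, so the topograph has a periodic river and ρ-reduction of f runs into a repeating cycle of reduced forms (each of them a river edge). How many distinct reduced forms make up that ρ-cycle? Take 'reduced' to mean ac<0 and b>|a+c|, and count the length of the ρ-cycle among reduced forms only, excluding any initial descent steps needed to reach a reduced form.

D = 592, ⌊√D⌋ = 24
descent: ρ → (-11,8,12)  [lands on river]
river: ρ → (12,16,-7)
river: ρ → (-7,12,16)
river: ρ → (16,20,-3)
river: ρ → (-3,22,9)
river: ρ → (9,14,-11)
ρ-cycle length = 6 (tail of 1 descent step not counted)

6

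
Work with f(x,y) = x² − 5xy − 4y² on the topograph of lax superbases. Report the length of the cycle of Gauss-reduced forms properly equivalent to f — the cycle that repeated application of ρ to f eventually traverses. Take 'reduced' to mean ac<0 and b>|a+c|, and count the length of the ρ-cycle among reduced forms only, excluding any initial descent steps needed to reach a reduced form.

D = 41, ⌊√D⌋ = 6
descent: ρ → (-4,5,1)  [lands on river]
river: ρ → (1,5,-4)
river: ρ → (-4,3,2)
river: ρ → (2,5,-2)
river: ρ → (-2,3,4)
river: ρ → (4,5,-1)
river: ρ → (-1,5,4)
river: ρ → (4,3,-2)
river: ρ → (-2,5,2)
river: ρ → (2,3,-4)
ρ-cycle length = 10 (tail of 1 descent step not counted)

10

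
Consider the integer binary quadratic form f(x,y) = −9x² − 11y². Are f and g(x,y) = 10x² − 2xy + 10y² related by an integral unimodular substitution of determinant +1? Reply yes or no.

D₁ = -396, D₂ = -396
f is negative-definite; reduce −f:
−f: reduced (well bottom): (9,0,11) with a≤c, −a<b≤a
flip sign back: reduced form of f is (-9,0,-11)
g: flip: (10,-2,10)→(10,2,10)
g: reduced (well bottom): (10,2,10) with a≤c, −a<b≤a
reduced forms (-9, 0, -11) vs (10, 2, 10) ⇒ inequivalent

no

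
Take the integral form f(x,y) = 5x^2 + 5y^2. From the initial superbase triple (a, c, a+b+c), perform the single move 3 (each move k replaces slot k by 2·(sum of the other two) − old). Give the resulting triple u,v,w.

start (5,5,10) = (f(1,0),f(0,1),f(1,1))
replace slot 3: 2·(5+5) − 10 = 10 → (5,5,10)

5,5,10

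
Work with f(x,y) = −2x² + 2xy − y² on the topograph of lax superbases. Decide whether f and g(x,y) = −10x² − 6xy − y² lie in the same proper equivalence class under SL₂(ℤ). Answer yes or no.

D₁ = -4, D₂ = -4
f is negative-definite; reduce −f:
−f: translate: b→2 (≡-2 mod 4), so (2,-2,1)→(2,2,1)
−f: flip: (2,2,1)→(1,-2,2)
−f: translate: b→0 (≡-2 mod 2), so (1,-2,2)→(1,0,1)
−f: reduced (well bottom): (1,0,1) with a≤c, −a<b≤a
flip sign back: reduced form of f is (-1,0,-1)
g is negative-definite; reduce −g:
−g: flip: (10,6,1)→(1,-6,10)
−g: translate: b→0 (≡-6 mod 2), so (1,-6,10)→(1,0,1)
−g: reduced (well bottom): (1,0,1) with a≤c, −a<b≤a
flip sign back: reduced form of g is (-1,0,-1)
reduced forms (-1, 0, -1) vs (-1, 0, -1) ⇒ equivalent

yes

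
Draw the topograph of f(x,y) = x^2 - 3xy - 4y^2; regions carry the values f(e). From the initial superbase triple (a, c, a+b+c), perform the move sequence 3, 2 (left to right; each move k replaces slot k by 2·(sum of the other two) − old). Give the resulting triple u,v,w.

start (1,-4,-6) = (f(1,0),f(0,1),f(1,1))
replace slot 3: 2·(1+(-4)) − (-6) = 0 → (1,-4,0)
replace slot 2: 2·(1+0) − (-4) = 6 → (1,6,0)

1,6,0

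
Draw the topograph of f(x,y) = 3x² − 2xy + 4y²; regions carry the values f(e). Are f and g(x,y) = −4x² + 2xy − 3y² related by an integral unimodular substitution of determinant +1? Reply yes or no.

D₁ = -44, D₂ = -44
f: reduced (well bottom): (3,-2,4) with a≤c, −a<b≤a
g is negative-definite; reduce −g:
−g: flip: (4,-2,3)→(3,2,4)
−g: reduced (well bottom): (3,2,4) with a≤c, −a<b≤a
flip sign back: reduced form of g is (-3,-2,-4)
reduced forms (3, -2, 4) vs (-3, -2, -4) ⇒ inequivalent

no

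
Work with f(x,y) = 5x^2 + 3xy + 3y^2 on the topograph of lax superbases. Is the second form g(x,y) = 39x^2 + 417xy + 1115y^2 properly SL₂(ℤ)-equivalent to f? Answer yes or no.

D₁ = -51, D₂ = -51
f: flip: (5,3,3)→(3,-3,5)
f: translate: b→3 (≡-3 mod 6), so (3,-3,5)→(3,3,5)
f: reduced (well bottom): (3,3,5) with a≤c, −a<b≤a
g: translate: b→27 (≡417 mod 78), so (39,417,1115)→(39,27,5)
g: flip: (39,27,5)→(5,-27,39)
g: translate: b→3 (≡-27 mod 10), so (5,-27,39)→(5,3,3)
g: flip: (5,3,3)→(3,-3,5)
g: translate: b→3 (≡-3 mod 6), so (3,-3,5)→(3,3,5)
g: reduced (well bottom): (3,3,5) with a≤c, −a<b≤a
reduced forms (3, 3, 5) vs (3, 3, 5) ⇒ equivalent

yes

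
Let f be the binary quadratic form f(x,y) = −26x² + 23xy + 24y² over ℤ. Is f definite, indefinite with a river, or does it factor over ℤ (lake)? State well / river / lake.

D = b²−4ac = 23² − 4·(-26)·24 = 3025
D = 55² is a perfect square ⇒ form factors over ℤ ⇒ lakes

lake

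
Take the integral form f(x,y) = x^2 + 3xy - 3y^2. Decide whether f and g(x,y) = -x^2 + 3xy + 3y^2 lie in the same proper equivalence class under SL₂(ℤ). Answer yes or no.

D₁ = 21, D₂ = 21
river cycle of f (length 2): (-3, 3, 1), (1, 3, -3)
river cycle of g (length 2): (3, 3, -1), (-1, 3, 3)
cycles differ ⇒ inequivalent

no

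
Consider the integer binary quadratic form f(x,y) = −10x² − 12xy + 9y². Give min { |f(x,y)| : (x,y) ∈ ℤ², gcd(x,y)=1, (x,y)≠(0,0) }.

descent: ρ → (9,12,-10)  [lands on river]
river: ρ → (-10,8,11)
river: ρ → (11,14,-7)
river: ρ → (-7,14,11)
river: ρ → (11,8,-10)
river: ρ → (-10,12,9)
river: ρ → (9,6,-13)
river: ρ → (-13,20,2)
river: ρ → (2,20,-13)
river: ρ → (-13,6,9)
closes: descent 1, river 10
min |a| on river = 2

2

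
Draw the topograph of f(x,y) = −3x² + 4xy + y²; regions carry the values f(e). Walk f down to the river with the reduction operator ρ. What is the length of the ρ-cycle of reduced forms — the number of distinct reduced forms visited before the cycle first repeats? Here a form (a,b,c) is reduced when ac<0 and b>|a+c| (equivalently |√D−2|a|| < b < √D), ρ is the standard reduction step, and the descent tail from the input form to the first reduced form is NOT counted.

D = 28, ⌊√D⌋ = 5
river: ρ → (1,4,-3)
river: ρ → (-3,2,2)
river: ρ → (2,2,-3)
river: ρ → (-3,4,1)
ρ-cycle length = 4 (tail of 0 descent steps not counted)

4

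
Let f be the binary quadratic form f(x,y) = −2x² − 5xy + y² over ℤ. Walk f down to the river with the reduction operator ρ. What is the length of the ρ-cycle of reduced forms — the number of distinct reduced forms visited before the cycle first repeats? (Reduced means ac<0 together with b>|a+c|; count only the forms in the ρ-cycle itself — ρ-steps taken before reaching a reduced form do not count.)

D = 33, ⌊√D⌋ = 5
descent: ρ → (1,5,-2)  [lands on river]
river: ρ → (-2,3,3)
river: ρ → (3,3,-2)
river: ρ → (-2,5,1)
ρ-cycle length = 4 (tail of 1 descent step not counted)

4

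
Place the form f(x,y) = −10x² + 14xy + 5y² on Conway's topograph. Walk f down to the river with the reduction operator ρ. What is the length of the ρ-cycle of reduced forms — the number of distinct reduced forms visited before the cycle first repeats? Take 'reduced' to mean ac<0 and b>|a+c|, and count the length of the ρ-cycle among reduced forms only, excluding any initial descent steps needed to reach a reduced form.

D = 396, ⌊√D⌋ = 19
river: ρ → (5,16,-7)
river: ρ → (-7,12,9)
river: ρ → (9,6,-10)
river: ρ → (-10,14,5)
ρ-cycle length = 4 (tail of 0 descent steps not counted)

4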